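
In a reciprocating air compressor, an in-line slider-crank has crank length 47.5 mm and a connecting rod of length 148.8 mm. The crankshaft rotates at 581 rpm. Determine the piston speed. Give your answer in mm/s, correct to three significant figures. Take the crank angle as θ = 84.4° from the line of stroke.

ω = 2π·581/60 = 60.84 rad/s
For an in-line slider-crank, x = r cosθ + √(L² − r² sin²θ), so v = −rω sinθ·[1 + r cosθ/√(L² − r² sin²θ)].
With r = 0.0475 m, L = 0.1488 m, θ = 84.4°: √(L² − r² sin²θ) = 0.14109 m.
v = −0.0475·60.84·0.99523·[1 + 0.0475·0.09758/0.14109] = -2.9707 m/s.
|v| = 2.9707 m/s = 2970.7 mm/s.

2970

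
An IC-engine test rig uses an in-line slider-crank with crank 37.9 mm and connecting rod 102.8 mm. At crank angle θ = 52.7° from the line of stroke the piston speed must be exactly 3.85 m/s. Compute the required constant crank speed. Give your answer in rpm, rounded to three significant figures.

988

For an in-line slider-crank, |v_piston| = rω|sinθ|·[1 + r cosθ/√(L² − r² sin²θ)].
With r = 0.0379 m, L = 0.1028 m, θ = 52.7°: the bracketed kinematic factor |dx/dθ| = 0.037194 m.
ω = v/|dx/dθ| = 3.85/0.037194 = 103.51 rad/s.
N = 60ω/(2π) = 988.46 rpm.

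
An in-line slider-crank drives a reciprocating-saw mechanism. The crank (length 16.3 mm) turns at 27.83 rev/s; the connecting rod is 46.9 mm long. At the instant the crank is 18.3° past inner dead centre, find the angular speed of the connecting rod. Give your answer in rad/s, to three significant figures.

ω = 174.9 rad/s (converted from 27.83 rev/s).
The rod makes angle φ with the slider axis where L sinφ = r sinθ; differentiating, L cosφ·φ̇ = r ω cosθ.
L cosφ = √(L² − r² sin²θ) = 0.04662 m.
|ω_rod| = r ω |cosθ| / √(L² − r² sin²θ) = 0.0163·174.9·0.94943/0.04662 = 58.046 rad/s.

58.0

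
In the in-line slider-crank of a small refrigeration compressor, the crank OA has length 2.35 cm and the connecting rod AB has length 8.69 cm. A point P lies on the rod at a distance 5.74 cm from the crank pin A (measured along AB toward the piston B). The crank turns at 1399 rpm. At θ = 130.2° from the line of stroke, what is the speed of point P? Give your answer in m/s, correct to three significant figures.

2.44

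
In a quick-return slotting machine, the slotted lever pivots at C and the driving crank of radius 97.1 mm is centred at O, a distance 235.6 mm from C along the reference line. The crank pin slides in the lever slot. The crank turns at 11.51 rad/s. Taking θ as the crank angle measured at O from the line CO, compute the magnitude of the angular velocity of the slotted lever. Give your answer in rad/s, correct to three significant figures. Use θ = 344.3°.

3.32

ω = 11.51 rad/s
Crank pin A relative to C: A = (d + r cosθ, r sinθ); lever angle φ = atan2(r sinθ, d + r cosθ).
Differentiating tanφ: φ̇ = rω(d cosθ + r)/(d² + r² + 2dr cosθ).
d² + r² + 2dr cosθ = |CA|² = 0.108982 m²;  d cosθ + r = +0.32391 m.
|ω_lever| = |0.0971·11.51·+0.32391| / 0.108982 = 3.3217 rad/s.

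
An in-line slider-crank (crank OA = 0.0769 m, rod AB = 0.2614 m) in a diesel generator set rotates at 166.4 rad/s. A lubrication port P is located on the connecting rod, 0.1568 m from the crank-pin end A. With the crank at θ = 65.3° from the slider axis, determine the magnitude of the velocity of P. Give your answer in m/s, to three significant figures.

12.7

ω = 166.4 rad/s.  Crank-pin speed |V_A| = rω = 12.796 m/s, perpendicular to OA.
Rod angle: sinφ = −(r/L) sinθ ⇒ φ = -15.502°; ω_rod = −rω cosθ/√(L²−r²sin²θ) = -21.228 rad/s.
V_P = V_A + ω_rod × AP, with AP = 0.1568 m along the rod.
Components: V_Px = −rω sinθ − a·ω_rod·sinφ = -12.515 m/s;  V_Py = rω cosθ + a·ω_rod·cosφ = +2.1397 m/s.
|V_P| = √(V_Px² + V_Py²) = 12.697 m/s.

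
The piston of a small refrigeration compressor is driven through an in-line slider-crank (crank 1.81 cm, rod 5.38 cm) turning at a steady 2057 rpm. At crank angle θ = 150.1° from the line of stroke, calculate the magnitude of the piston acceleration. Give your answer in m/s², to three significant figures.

ω = 2π·2057/60 = 215.4 rad/s
x(θ) = r cosθ + √(L² − r² sin²θ); with ω constant, a = ω²·d²x/dθ².
d²x/dθ² = −r cosθ − r²(cos2θ)/√u − r⁴ sin²2θ/(4u^{3/2}),  u = L² − r² sin²θ = 0.00281303 m².
Substituting r = 0.0181 m, L = 0.0538 m, θ = 150.1°: d²x/dθ² = +0.012449 m.
a = ω²·d²x/dθ² = (215.4)²·(+0.012449) = +577.66 m/s²;  |a| = 577.66 m/s².

578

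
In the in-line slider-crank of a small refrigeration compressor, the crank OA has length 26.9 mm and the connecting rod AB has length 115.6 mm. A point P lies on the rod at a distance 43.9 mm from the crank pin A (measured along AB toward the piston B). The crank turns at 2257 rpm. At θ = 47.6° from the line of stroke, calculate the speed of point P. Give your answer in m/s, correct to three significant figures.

5.64

ω = 236.4 rad/s.  Crank-pin speed |V_A| = rω = 6.3579 m/s, perpendicular to OA.
Rod angle: sinφ = −(r/L) sinθ ⇒ φ = -9.895°; ω_rod = −rω cosθ/√(L²−r²sin²θ) = -37.646 rad/s.
V_P = V_A + ω_rod × AP, with AP = 0.0439 m along the rod.
Components: V_Px = −rω sinθ − a·ω_rod·sinφ = -4.979 m/s;  V_Py = rω cosθ + a·ω_rod·cosφ = +2.6591 m/s.
|V_P| = √(V_Px² + V_Py²) = 5.6446 m/s.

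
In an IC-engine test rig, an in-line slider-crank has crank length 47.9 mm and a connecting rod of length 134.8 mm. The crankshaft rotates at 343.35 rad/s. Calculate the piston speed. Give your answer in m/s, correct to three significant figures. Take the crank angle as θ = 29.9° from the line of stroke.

ω = 343.4 rad/s
For an in-line slider-crank, x = r cosθ + √(L² − r² sin²θ), so v = −rω sinθ·[1 + r cosθ/√(L² − r² sin²θ)].
With r = 0.0479 m, L = 0.1348 m, θ = 29.9°: √(L² − r² sin²θ) = 0.13267 m.
v = −0.0479·343.4·0.49849·[1 + 0.0479·0.86690/0.13267] = -10.764 m/s.
|v| = 10.764 m/s.

10.8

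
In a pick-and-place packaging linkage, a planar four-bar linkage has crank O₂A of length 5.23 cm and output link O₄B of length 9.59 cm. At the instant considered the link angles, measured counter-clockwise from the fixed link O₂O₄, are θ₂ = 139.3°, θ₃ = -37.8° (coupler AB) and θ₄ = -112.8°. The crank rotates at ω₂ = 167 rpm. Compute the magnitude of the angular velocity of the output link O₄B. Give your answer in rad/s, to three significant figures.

0.500

ω₂ = 17.49 rad/s (from 167 rpm).
Differentiating the loop-closure r₂e^{iθ₂}+r₃e^{iθ₃}=r₁+r₄e^{iθ₄} gives r₂ω₂e^{iθ₂}+r₃ω₃e^{iθ₃}=r₄ω₄e^{iθ₄}.
Eliminating the other unknown: ω₄ = r₂ω₂ sin(θ₂−θ₃) / [r₄ sin(θ₄−θ₃)].
Numerator sine = +0.05059; denominator sine = -0.96593.
Result = 0.0523·17.49·(+0.05059) / (0.0959·(-0.96593)) = -0.49954 rad/s; magnitude 0.49954 rad/s.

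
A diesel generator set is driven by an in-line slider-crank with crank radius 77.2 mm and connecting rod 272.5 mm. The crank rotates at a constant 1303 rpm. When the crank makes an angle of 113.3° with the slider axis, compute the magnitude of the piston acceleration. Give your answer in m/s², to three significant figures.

ω = 2π·1303/60 = 136.4 rad/s
x(θ) = r cosθ + √(L² − r² sin²θ); with ω constant, a = ω²·d²x/dθ².
d²x/dθ² = −r cosθ − r²(cos2θ)/√u − r⁴ sin²2θ/(4u^{3/2}),  u = L² − r² sin²θ = 0.0692289 m².
Substituting r = 0.0772 m, L = 0.2725 m, θ = 113.3°: d²x/dθ² = +0.045842 m.
a = ω²·d²x/dθ² = (136.4)²·(+0.045842) = +853.51 m/s²;  |a| = 853.51 m/s².

854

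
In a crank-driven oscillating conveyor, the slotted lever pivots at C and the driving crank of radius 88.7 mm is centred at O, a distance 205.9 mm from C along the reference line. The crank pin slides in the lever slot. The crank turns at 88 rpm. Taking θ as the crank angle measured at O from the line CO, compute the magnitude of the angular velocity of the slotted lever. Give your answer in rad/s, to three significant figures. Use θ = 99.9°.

0.991

ω = 9.215 rad/s (from 88 rpm).
Crank pin A relative to C: A = (d + r cosθ, r sinθ); lever angle φ = atan2(r sinθ, d + r cosθ).
Differentiating tanφ: φ̇ = rω(d cosθ + r)/(d² + r² + 2dr cosθ).
d² + r² + 2dr cosθ = |CA|² = 0.0439825 m²;  d cosθ + r = +0.0533 m.
|ω_lever| = |0.0887·9.215·+0.0533| / 0.0439825 = 0.99056 rad/s.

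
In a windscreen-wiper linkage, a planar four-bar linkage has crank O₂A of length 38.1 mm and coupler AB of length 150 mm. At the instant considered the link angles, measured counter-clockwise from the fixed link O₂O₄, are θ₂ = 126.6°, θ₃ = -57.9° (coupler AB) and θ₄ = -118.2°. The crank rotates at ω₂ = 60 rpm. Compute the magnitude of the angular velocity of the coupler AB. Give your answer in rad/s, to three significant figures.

1.66

ω₂ = 6.283 rad/s (from 60 rpm).
Differentiating the loop-closure r₂e^{iθ₂}+r₃e^{iθ₃}=r₁+r₄e^{iθ₄} gives r₂ω₂e^{iθ₂}+r₃ω₃e^{iθ₃}=r₄ω₄e^{iθ₄}.
Eliminating the other unknown: ω₃ = r₂ω₂ sin(θ₄−θ₂) / [r₃ sin(θ₃−θ₄)].
Numerator sine = +0.90483; denominator sine = +0.86863.
Result = 0.0381·6.283·(+0.90483) / (0.15·(+0.86863)) = +1.6624 rad/s; magnitude 1.6624 rad/s.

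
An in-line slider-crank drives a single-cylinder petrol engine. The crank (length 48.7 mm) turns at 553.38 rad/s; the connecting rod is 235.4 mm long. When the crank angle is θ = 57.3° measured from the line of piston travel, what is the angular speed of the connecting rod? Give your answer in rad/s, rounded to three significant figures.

62.8

ω = 553.4 rad/s
The rod makes angle φ with the slider axis where L sinφ = r sinθ; differentiating, L cosφ·φ̇ = r ω cosθ.
L cosφ = √(L² − r² sin²θ) = 0.23181 m.
|ω_rod| = r ω |cosθ| / √(L² − r² sin²θ) = 0.0487·553.4·0.54024/0.23181 = 62.808 rad/s.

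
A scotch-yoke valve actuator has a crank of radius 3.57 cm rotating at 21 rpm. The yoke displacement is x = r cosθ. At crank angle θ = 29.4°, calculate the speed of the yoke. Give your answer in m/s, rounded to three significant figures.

0.0385

ω = 2.199 rad/s (from 21 rpm).
x = r cosθ ⇒ ẋ = −rω sinθ.
|v| = rω|sinθ| = 0.0357·2.199·|sin 29.4°| = 0.03854 m/s.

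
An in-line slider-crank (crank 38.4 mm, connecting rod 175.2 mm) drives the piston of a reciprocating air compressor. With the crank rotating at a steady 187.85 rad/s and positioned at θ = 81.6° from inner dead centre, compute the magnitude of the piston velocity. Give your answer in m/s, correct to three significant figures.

ω = 187.8 rad/s
For an in-line slider-crank, x = r cosθ + √(L² − r² sin²θ), so v = −rω sinθ·[1 + r cosθ/√(L² − r² sin²θ)].
With r = 0.0384 m, L = 0.1752 m, θ = 81.6°: √(L² − r² sin²θ) = 0.17103 m.
v = −0.0384·187.8·0.98927·[1 + 0.0384·0.14608/0.17103] = -7.3701 m/s.
|v| = 7.3701 m/s.

7.37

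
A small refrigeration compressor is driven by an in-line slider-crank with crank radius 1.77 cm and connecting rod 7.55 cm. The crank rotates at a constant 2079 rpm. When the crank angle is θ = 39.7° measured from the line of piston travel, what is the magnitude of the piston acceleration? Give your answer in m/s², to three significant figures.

ω = 2π·2079/60 = 217.7 rad/s
x(θ) = r cosθ + √(L² − r² sin²θ); with ω constant, a = ω²·d²x/dθ².
d²x/dθ² = −r cosθ − r²(cos2θ)/√u − r⁴ sin²2θ/(4u^{3/2}),  u = L² − r² sin²θ = 0.00557242 m².
Substituting r = 0.0177 m, L = 0.0755 m, θ = 39.7°: d²x/dθ² = -0.014447 m.
a = ω²·d²x/dθ² = (217.7)²·(-0.014447) = -684.79 m/s²;  |a| = 684.79 m/s².

685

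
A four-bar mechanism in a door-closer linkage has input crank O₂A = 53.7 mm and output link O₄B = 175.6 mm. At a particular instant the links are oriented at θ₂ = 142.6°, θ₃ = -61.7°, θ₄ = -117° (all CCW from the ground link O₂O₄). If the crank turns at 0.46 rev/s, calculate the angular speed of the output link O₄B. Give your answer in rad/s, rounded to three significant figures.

ω₂ = 2.89 rad/s (from 0.46 rev/s).
Differentiating the loop-closure r₂e^{iθ₂}+r₃e^{iθ₃}=r₁+r₄e^{iθ₄} gives r₂ω₂e^{iθ₂}+r₃ω₃e^{iθ₃}=r₄ω₄e^{iθ₄}.
Eliminating the other unknown: ω₄ = r₂ω₂ sin(θ₂−θ₃) / [r₄ sin(θ₄−θ₃)].
Numerator sine = -0.41151; denominator sine = -0.82214.
Result = 0.0537·2.89·(-0.41151) / (0.1756·(-0.82214)) = +0.44241 rad/s; magnitude 0.44241 rad/s.

0.442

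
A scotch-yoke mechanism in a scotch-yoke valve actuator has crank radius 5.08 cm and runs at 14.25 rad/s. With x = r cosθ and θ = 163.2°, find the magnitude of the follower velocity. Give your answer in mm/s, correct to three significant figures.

209

ω = 14.25 rad/s
x = r cosθ ⇒ ẋ = −rω sinθ.
|v| = rω|sinθ| = 0.0508·14.25·|sin 163.2°| = 0.20923 m/s = 209.23 mm/s.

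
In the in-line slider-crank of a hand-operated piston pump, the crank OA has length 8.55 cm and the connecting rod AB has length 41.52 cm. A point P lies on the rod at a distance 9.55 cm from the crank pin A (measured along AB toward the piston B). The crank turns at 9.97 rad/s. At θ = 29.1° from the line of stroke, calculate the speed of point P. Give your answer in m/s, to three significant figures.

0.718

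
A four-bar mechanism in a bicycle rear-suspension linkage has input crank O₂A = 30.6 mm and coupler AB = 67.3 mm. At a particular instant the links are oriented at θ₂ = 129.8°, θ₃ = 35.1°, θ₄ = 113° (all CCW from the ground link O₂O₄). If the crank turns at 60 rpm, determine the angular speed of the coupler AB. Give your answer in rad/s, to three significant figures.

0.844

ω₂ = 6.283 rad/s (from 60 rpm).
Differentiating the loop-closure r₂e^{iθ₂}+r₃e^{iθ₃}=r₁+r₄e^{iθ₄} gives r₂ω₂e^{iθ₂}+r₃ω₃e^{iθ₃}=r₄ω₄e^{iθ₄}.
Eliminating the other unknown: ω₃ = r₂ω₂ sin(θ₄−θ₂) / [r₃ sin(θ₃−θ₄)].
Numerator sine = -0.28903; denominator sine = -0.97778.
Result = 0.0306·6.283·(-0.28903) / (0.0673·(-0.97778)) = +0.84448 rad/s; magnitude 0.84448 rad/s.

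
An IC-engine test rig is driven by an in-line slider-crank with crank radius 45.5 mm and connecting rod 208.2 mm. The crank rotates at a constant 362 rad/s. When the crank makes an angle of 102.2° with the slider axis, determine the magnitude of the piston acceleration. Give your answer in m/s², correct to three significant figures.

ω = 362 rad/s
x(θ) = r cosθ + √(L² − r² sin²θ); with ω constant, a = ω²·d²x/dθ².
d²x/dθ² = −r cosθ − r²(cos2θ)/√u − r⁴ sin²2θ/(4u^{3/2}),  u = L² − r² sin²θ = 0.0413694 m².
Substituting r = 0.0455 m, L = 0.2082 m, θ = 102.2°: d²x/dθ² = +0.018863 m.
a = ω²·d²x/dθ² = (362)²·(+0.018863) = +2471.9 m/s²;  |a| = 2471.9 m/s².

2470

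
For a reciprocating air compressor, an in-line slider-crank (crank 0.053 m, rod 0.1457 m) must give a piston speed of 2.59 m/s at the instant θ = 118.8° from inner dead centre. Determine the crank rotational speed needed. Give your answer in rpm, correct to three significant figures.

653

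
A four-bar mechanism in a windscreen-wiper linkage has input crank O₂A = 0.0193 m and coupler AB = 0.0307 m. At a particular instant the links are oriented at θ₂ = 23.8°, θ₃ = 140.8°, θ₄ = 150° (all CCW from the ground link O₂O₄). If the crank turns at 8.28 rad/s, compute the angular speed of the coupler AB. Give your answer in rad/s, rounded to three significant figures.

ω₂ = 8.28 rad/s
Differentiating the loop-closure r₂e^{iθ₂}+r₃e^{iθ₃}=r₁+r₄e^{iθ₄} gives r₂ω₂e^{iθ₂}+r₃ω₃e^{iθ₃}=r₄ω₄e^{iθ₄}.
Eliminating the other unknown: ω₃ = r₂ω₂ sin(θ₄−θ₂) / [r₃ sin(θ₃−θ₄)].
Numerator sine = +0.80696; denominator sine = -0.15988.
Result = 0.0193·8.28·(+0.80696) / (0.0307·(-0.15988)) = -26.273 rad/s; magnitude 26.273 rad/s.

26.3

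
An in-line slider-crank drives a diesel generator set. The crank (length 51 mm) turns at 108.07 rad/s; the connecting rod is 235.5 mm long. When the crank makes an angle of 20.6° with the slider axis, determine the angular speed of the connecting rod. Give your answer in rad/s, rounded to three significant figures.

22.0

ω = 108.1 rad/s
The rod makes angle φ with the slider axis where L sinφ = r sinθ; differentiating, L cosφ·φ̇ = r ω cosθ.
L cosφ = √(L² − r² sin²θ) = 0.23482 m.
|ω_rod| = r ω |cosθ| / √(L² − r² sin²θ) = 0.051·108.1·0.93606/0.23482 = 21.971 rad/s.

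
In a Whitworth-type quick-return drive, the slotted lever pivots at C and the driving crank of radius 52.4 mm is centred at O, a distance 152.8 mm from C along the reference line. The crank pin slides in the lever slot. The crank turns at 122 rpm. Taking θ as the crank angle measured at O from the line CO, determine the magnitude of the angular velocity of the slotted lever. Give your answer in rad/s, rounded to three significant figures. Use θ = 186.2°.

ω = 12.78 rad/s (from 122 rpm).
Crank pin A relative to C: A = (d + r cosθ, r sinθ); lever angle φ = atan2(r sinθ, d + r cosθ).
Differentiating tanφ: φ̇ = rω(d cosθ + r)/(d² + r² + 2dr cosθ).
d² + r² + 2dr cosθ = |CA|² = 0.0101738 m²;  d cosθ + r = -0.099506 m.
|ω_lever| = |0.0524·12.78·-0.099506| / 0.0101738 = 6.5477 rad/s.

6.55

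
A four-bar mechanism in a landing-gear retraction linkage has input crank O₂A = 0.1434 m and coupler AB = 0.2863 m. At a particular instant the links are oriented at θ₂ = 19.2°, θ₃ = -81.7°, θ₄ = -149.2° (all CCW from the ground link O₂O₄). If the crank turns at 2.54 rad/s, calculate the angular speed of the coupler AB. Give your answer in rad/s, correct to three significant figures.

0.277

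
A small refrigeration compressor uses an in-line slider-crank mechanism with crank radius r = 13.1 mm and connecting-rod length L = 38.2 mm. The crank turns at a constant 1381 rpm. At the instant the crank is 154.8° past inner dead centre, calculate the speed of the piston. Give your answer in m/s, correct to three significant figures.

0.554

ω = 2π·1381/60 = 144.6 rad/s
For an in-line slider-crank, x = r cosθ + √(L² − r² sin²θ), so v = −rω sinθ·[1 + r cosθ/√(L² − r² sin²θ)].
With r = 0.0131 m, L = 0.0382 m, θ = 154.8°: √(L² − r² sin²θ) = 0.037791 m.
v = −0.0131·144.6·0.42578·[1 + 0.0131·-0.90483/0.037791] = -0.55363 m/s.
|v| = 0.55363 m/s.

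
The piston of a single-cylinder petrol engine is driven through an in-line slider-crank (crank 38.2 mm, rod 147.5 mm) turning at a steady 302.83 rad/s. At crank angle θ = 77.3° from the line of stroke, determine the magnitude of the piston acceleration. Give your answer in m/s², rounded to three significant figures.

73.8

ω = 302.8 rad/s
x(θ) = r cosθ + √(L² − r² sin²θ); with ω constant, a = ω²·d²x/dθ².
d²x/dθ² = −r cosθ − r²(cos2θ)/√u − r⁴ sin²2θ/(4u^{3/2}),  u = L² − r² sin²θ = 0.0203675 m².
Substituting r = 0.0382 m, L = 0.1475 m, θ = 77.3°: d²x/dθ² = +0.00080466 m.
a = ω²·d²x/dθ² = (302.8)²·(+0.00080466) = +73.792 m/s²;  |a| = 73.792 m/s².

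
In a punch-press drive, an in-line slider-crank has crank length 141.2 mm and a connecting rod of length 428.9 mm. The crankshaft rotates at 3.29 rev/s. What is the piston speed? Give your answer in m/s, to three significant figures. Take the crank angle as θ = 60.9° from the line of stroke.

2.98

ω = 2π·3.29 = 20.67 rad/s
For an in-line slider-crank, x = r cosθ + √(L² − r² sin²θ), so v = −rω sinθ·[1 + r cosθ/√(L² − r² sin²θ)].
With r = 0.1412 m, L = 0.4289 m, θ = 60.9°: √(L² − r² sin²θ) = 0.41077 m.
v = −0.1412·20.67·0.87377·[1 + 0.1412·0.48634/0.41077] = -2.9768 m/s.
|v| = 2.9768 m/s.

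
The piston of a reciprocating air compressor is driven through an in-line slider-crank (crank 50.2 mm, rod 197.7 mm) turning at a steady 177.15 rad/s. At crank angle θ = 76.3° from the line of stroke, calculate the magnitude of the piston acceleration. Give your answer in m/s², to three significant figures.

8.14

ω = 177.2 rad/s
x(θ) = r cosθ + √(L² − r² sin²θ); with ω constant, a = ω²·d²x/dθ².
d²x/dθ² = −r cosθ − r²(cos2θ)/√u − r⁴ sin²2θ/(4u^{3/2}),  u = L² − r² sin²θ = 0.0367066 m².
Substituting r = 0.0502 m, L = 0.1977 m, θ = 76.3°: d²x/dθ² = -0.00025937 m.
a = ω²·d²x/dθ² = (177.2)²·(-0.00025937) = -8.1395 m/s²;  |a| = 8.1395 m/s².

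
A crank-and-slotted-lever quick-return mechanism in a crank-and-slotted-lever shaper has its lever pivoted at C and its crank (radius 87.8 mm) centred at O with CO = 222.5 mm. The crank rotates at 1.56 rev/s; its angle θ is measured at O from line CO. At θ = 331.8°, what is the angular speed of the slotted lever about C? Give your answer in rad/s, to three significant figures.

ω = 9.802 rad/s (from 1.56 rev/s).
Crank pin A relative to C: A = (d + r cosθ, r sinθ); lever angle φ = atan2(r sinθ, d + r cosθ).
Differentiating tanφ: φ̇ = rω(d cosθ + r)/(d² + r² + 2dr cosθ).
d² + r² + 2dr cosθ = |CA|² = 0.0916485 m²;  d cosθ + r = +0.28389 m.
|ω_lever| = |0.0878·9.802·+0.28389| / 0.0916485 = 2.6658 rad/s.

2.67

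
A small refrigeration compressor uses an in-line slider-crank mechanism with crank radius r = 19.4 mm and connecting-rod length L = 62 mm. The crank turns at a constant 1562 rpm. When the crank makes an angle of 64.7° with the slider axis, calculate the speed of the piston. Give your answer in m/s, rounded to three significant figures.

ω = 2π·1562/60 = 163.6 rad/s
For an in-line slider-crank, x = r cosθ + √(L² − r² sin²θ), so v = −rω sinθ·[1 + r cosθ/√(L² − r² sin²θ)].
With r = 0.0194 m, L = 0.062 m, θ = 64.7°: √(L² − r² sin²θ) = 0.059467 m.
v = −0.0194·163.6·0.90408·[1 + 0.0194·0.42736/0.059467] = -3.2689 m/s.
|v| = 3.2689 m/s.

3.27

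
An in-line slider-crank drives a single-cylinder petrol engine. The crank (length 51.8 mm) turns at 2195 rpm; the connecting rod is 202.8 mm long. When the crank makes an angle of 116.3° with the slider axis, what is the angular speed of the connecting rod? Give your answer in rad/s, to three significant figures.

26.7

ω = 229.9 rad/s (converted from 2195 rpm).
The rod makes angle φ with the slider axis where L sinφ = r sinθ; differentiating, L cosφ·φ̇ = r ω cosθ.
L cosφ = √(L² − r² sin²θ) = 0.19741 m.
|ω_rod| = r ω |cosθ| / √(L² − r² sin²θ) = 0.0518·229.9·0.44307/0.19741 = 26.724 rad/s.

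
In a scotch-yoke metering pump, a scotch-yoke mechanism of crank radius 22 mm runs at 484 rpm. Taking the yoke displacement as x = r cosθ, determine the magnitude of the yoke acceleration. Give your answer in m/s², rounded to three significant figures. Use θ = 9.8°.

55.7

ω = 50.68 rad/s (from 484 rpm).
x = r cosθ ⇒ ẍ = −rω² cosθ (ω constant).
|a| = rω²|cosθ| = 0.022·(50.68)²·|cos 9.8°| = 55.691 m/s².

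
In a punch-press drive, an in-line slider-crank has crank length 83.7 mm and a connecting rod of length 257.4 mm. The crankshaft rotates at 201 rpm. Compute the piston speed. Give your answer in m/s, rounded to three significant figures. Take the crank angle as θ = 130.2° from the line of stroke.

1.05

ω = 2π·201/60 = 21.05 rad/s
For an in-line slider-crank, x = r cosθ + √(L² − r² sin²θ), so v = −rω sinθ·[1 + r cosθ/√(L² − r² sin²θ)].
With r = 0.0837 m, L = 0.2574 m, θ = 130.2°: √(L² − r² sin²θ) = 0.24933 m.
v = −0.0837·21.05·0.76380·[1 + 0.0837·-0.64546/0.24933] = -1.0541 m/s.
|v| = 1.0541 m/s.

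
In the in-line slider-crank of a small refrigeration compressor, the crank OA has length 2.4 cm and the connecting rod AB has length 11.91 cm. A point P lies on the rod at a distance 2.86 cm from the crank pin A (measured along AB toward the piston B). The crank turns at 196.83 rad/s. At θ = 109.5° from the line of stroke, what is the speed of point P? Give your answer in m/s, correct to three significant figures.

4.54

ω = 196.8 rad/s.  Crank-pin speed |V_A| = rω = 4.7239 m/s, perpendicular to OA.
Rod angle: sinφ = −(r/L) sinθ ⇒ φ = -10.950°; ω_rod = −rω cosθ/√(L²−r²sin²θ) = +13.485 rad/s.
V_P = V_A + ω_rod × AP, with AP = 0.0286 m along the rod.
Components: V_Px = −rω sinθ − a·ω_rod·sinφ = -4.3797 m/s;  V_Py = rω cosθ + a·ω_rod·cosφ = -1.1982 m/s.
|V_P| = √(V_Px² + V_Py²) = 4.5406 m/s.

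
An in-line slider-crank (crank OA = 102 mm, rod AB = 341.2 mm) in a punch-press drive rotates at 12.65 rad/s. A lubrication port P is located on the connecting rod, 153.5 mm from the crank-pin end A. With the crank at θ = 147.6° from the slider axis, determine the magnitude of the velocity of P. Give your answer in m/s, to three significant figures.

0.856

ω = 12.65 rad/s.  Crank-pin speed |V_A| = rω = 1.2903 m/s, perpendicular to OA.
Rod angle: sinφ = −(r/L) sinθ ⇒ φ = -9.218°; ω_rod = −rω cosθ/√(L²−r²sin²θ) = +3.2347 rad/s.
V_P = V_A + ω_rod × AP, with AP = 0.1535 m along the rod.
Components: V_Px = −rω sinθ − a·ω_rod·sinφ = -0.61184 m/s;  V_Py = rω cosθ + a·ω_rod·cosφ = -0.59932 m/s.
|V_P| = √(V_Px² + V_Py²) = 0.85646 m/s.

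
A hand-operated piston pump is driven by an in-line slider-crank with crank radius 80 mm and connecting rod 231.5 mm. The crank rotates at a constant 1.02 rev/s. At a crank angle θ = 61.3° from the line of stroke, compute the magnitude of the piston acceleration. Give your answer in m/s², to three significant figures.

0.964

ω = 2π·1.02 = 6.409 rad/s
x(θ) = r cosθ + √(L² − r² sin²θ); with ω constant, a = ω²·d²x/dθ².
d²x/dθ² = −r cosθ − r²(cos2θ)/√u − r⁴ sin²2θ/(4u^{3/2}),  u = L² − r² sin²θ = 0.0486682 m².
Substituting r = 0.08 m, L = 0.2315 m, θ = 61.3°: d²x/dθ² = -0.023465 m.
a = ω²·d²x/dθ² = (6.409)²·(-0.023465) = -0.96377 m/s²;  |a| = 0.96377 m/s².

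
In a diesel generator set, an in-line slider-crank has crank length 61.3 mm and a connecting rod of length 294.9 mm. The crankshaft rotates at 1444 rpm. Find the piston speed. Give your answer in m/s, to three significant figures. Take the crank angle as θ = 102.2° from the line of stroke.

8.65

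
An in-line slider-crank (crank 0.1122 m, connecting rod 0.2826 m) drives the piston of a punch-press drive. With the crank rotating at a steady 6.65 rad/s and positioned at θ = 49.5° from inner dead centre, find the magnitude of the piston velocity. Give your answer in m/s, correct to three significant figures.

ω = 6.65 rad/s
For an in-line slider-crank, x = r cosθ + √(L² − r² sin²θ), so v = −rω sinθ·[1 + r cosθ/√(L² − r² sin²θ)].
With r = 0.1122 m, L = 0.2826 m, θ = 49.5°: √(L² − r² sin²θ) = 0.26941 m.
v = −0.1122·6.65·0.76041·[1 + 0.1122·0.64945/0.26941] = -0.72082 m/s.
|v| = 0.72082 m/s.

0.721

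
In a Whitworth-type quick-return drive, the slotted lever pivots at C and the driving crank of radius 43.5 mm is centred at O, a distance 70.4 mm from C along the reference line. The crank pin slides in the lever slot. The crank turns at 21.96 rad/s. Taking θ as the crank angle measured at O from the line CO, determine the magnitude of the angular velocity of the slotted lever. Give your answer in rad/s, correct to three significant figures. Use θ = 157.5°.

ω = 21.96 rad/s
Crank pin A relative to C: A = (d + r cosθ, r sinθ); lever angle φ = atan2(r sinθ, d + r cosθ).
Differentiating tanφ: φ̇ = rω(d cosθ + r)/(d² + r² + 2dr cosθ).
d² + r² + 2dr cosθ = |CA|² = 0.00118983 m²;  d cosθ + r = -0.021541 m.
|ω_lever| = |0.0435·21.96·-0.021541| / 0.00118983 = 17.294 rad/s.

17.3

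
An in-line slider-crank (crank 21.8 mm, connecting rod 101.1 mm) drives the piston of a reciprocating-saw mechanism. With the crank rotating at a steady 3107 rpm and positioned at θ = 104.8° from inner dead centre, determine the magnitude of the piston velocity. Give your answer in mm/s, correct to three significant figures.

ω = 2π·3107/60 = 325.4 rad/s
For an in-line slider-crank, x = r cosθ + √(L² − r² sin²θ), so v = −rω sinθ·[1 + r cosθ/√(L² − r² sin²θ)].
With r = 0.0218 m, L = 0.1011 m, θ = 104.8°: √(L² − r² sin²θ) = 0.098879 m.
v = −0.0218·325.4·0.96682·[1 + 0.0218·-0.25545/0.098879] = -6.4714 m/s.
|v| = 6.4714 m/s = 6471.4 mm/s.

6470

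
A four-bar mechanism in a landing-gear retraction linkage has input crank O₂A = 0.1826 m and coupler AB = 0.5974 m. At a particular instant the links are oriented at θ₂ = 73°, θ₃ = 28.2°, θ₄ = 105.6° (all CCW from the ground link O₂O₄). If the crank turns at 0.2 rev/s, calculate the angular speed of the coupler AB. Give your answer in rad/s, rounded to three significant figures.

ω₂ = 1.257 rad/s (from 0.2 rev/s).
Differentiating the loop-closure r₂e^{iθ₂}+r₃e^{iθ₃}=r₁+r₄e^{iθ₄} gives r₂ω₂e^{iθ₂}+r₃ω₃e^{iθ₃}=r₄ω₄e^{iθ₄}.
Eliminating the other unknown: ω₃ = r₂ω₂ sin(θ₄−θ₂) / [r₃ sin(θ₃−θ₄)].
Numerator sine = +0.53877; denominator sine = -0.97592.
Result = 0.1826·1.257·(+0.53877) / (0.5974·(-0.97592)) = -0.21205 rad/s; magnitude 0.21205 rad/s.

0.212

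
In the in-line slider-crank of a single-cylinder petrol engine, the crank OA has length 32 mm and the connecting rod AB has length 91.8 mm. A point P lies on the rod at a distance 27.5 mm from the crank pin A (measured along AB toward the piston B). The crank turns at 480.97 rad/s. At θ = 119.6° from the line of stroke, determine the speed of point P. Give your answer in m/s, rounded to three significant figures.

13.7

ω = 481 rad/s.  Crank-pin speed |V_A| = rω = 15.391 m/s, perpendicular to OA.
Rod angle: sinφ = −(r/L) sinθ ⇒ φ = -17.643°; ω_rod = −rω cosθ/√(L²−r²sin²θ) = +86.901 rad/s.
V_P = V_A + ω_rod × AP, with AP = 0.0275 m along the rod.
Components: V_Px = −rω sinθ − a·ω_rod·sinφ = -12.658 m/s;  V_Py = rω cosθ + a·ω_rod·cosφ = -5.3249 m/s.
|V_P| = √(V_Px² + V_Py²) = 13.733 m/s.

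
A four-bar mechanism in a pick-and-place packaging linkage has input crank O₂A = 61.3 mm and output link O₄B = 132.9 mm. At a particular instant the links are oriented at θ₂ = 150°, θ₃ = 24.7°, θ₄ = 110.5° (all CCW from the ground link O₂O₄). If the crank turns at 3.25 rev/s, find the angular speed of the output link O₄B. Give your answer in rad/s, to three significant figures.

7.71

ω₂ = 20.42 rad/s (from 3.25 rev/s).
Differentiating the loop-closure r₂e^{iθ₂}+r₃e^{iθ₃}=r₁+r₄e^{iθ₄} gives r₂ω₂e^{iθ₂}+r₃ω₃e^{iθ₃}=r₄ω₄e^{iθ₄}.
Eliminating the other unknown: ω₄ = r₂ω₂ sin(θ₂−θ₃) / [r₄ sin(θ₄−θ₃)].
Numerator sine = +0.81614; denominator sine = +0.99731.
Result = 0.0613·20.42·(+0.81614) / (0.1329·(+0.99731)) = +7.7078 rad/s; magnitude 7.7078 rad/s.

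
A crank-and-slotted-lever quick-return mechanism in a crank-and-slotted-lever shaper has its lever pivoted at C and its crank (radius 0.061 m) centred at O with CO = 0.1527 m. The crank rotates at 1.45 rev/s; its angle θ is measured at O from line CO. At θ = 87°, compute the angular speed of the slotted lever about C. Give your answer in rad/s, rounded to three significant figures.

1.37

ω = 9.111 rad/s (from 1.45 rev/s).
Crank pin A relative to C: A = (d + r cosθ, r sinθ); lever angle φ = atan2(r sinθ, d + r cosθ).
Differentiating tanφ: φ̇ = rω(d cosθ + r)/(d² + r² + 2dr cosθ).
d² + r² + 2dr cosθ = |CA|² = 0.0280133 m²;  d cosθ + r = +0.068992 m.
|ω_lever| = |0.061·9.111·+0.068992| / 0.0280133 = 1.3687 rad/s.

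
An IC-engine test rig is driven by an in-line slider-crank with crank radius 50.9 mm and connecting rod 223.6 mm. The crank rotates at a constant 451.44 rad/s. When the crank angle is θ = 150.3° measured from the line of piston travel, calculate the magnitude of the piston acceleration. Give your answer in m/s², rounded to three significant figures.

7780

ω = 451.4 rad/s
x(θ) = r cosθ + √(L² − r² sin²θ); with ω constant, a = ω²·d²x/dθ².
d²x/dθ² = −r cosθ − r²(cos2θ)/√u − r⁴ sin²2θ/(4u^{3/2}),  u = L² − r² sin²θ = 0.049361 m².
Substituting r = 0.0509 m, L = 0.2236 m, θ = 150.3°: d²x/dθ² = +0.038164 m.
a = ω²·d²x/dθ² = (451.4)²·(+0.038164) = +7777.7 m/s²;  |a| = 7777.7 m/s².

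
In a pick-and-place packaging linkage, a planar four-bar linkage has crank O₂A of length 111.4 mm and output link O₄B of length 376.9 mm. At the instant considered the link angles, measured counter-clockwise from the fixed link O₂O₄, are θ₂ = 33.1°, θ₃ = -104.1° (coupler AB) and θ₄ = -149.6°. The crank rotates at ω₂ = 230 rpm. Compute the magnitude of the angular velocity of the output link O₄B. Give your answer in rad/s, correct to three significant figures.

6.78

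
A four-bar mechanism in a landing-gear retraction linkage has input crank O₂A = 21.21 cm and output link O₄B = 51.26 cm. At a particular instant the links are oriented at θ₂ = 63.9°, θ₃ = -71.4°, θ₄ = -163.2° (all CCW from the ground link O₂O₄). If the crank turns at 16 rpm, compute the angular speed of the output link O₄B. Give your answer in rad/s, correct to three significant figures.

ω₂ = 1.676 rad/s (from 16 rpm).
Differentiating the loop-closure r₂e^{iθ₂}+r₃e^{iθ₃}=r₁+r₄e^{iθ₄} gives r₂ω₂e^{iθ₂}+r₃ω₃e^{iθ₃}=r₄ω₄e^{iθ₄}.
Eliminating the other unknown: ω₄ = r₂ω₂ sin(θ₂−θ₃) / [r₄ sin(θ₄−θ₃)].
Numerator sine = +0.70339; denominator sine = -0.99951.
Result = 0.2121·1.676·(+0.70339) / (0.5126·(-0.99951)) = -0.48789 rad/s; magnitude 0.48789 rad/s.

0.488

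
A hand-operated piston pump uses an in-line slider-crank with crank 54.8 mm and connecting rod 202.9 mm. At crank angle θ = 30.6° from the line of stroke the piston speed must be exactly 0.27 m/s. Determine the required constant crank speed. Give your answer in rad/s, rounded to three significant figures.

7.84

For an in-line slider-crank, |v_piston| = rω|sinθ|·[1 + r cosθ/√(L² − r² sin²θ)].
With r = 0.0548 m, L = 0.2029 m, θ = 30.6°: the bracketed kinematic factor |dx/dθ| = 0.034443 m.
ω = v/|dx/dθ| = 0.27/0.034443 = 7.8391 rad/s.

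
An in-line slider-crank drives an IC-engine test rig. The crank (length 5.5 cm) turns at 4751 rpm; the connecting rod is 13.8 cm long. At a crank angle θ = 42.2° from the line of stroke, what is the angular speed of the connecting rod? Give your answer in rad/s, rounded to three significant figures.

152

ω = 497.5 rad/s (converted from 4751 rpm).
The rod makes angle φ with the slider axis where L sinφ = r sinθ; differentiating, L cosφ·φ̇ = r ω cosθ.
L cosφ = √(L² − r² sin²θ) = 0.13296 m.
|ω_rod| = r ω |cosθ| / √(L² − r² sin²θ) = 0.055·497.5·0.74080/0.13296 = 152.46 rad/s.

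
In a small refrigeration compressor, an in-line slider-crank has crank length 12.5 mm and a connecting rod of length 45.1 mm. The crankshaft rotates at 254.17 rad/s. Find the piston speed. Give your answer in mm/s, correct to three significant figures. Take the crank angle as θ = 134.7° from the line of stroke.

1810

ω = 254.2 rad/s
For an in-line slider-crank, x = r cosθ + √(L² − r² sin²θ), so v = −rω sinθ·[1 + r cosθ/√(L² − r² sin²θ)].
With r = 0.0125 m, L = 0.0451 m, θ = 134.7°: √(L² − r² sin²θ) = 0.044216 m.
v = −0.0125·254.2·0.71080·[1 + 0.0125·-0.70339/0.044216] = -1.8092 m/s.
|v| = 1.8092 m/s = 1809.2 mm/s.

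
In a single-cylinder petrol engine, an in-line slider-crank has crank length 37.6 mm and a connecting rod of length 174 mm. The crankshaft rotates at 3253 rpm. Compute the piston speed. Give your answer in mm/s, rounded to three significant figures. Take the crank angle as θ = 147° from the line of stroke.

5700

ω = 2π·3253/60 = 340.7 rad/s
For an in-line slider-crank, x = r cosθ + √(L² − r² sin²θ), so v = −rω sinθ·[1 + r cosθ/√(L² − r² sin²θ)].
With r = 0.0376 m, L = 0.174 m, θ = 147°: √(L² − r² sin²θ) = 0.17279 m.
v = −0.0376·340.7·0.54464·[1 + 0.0376·-0.83867/0.17279] = -5.7029 m/s.
|v| = 5.7029 m/s = 5702.9 mm/s.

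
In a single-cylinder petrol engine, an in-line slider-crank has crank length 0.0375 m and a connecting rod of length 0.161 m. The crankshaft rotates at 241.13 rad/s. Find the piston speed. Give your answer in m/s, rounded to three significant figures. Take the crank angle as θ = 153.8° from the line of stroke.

3.15

ω = 241.1 rad/s
For an in-line slider-crank, x = r cosθ + √(L² − r² sin²θ), so v = −rω sinθ·[1 + r cosθ/√(L² − r² sin²θ)].
With r = 0.0375 m, L = 0.161 m, θ = 153.8°: √(L² − r² sin²θ) = 0.16015 m.
v = −0.0375·241.1·0.44151·[1 + 0.0375·-0.89726/0.16015] = -3.1535 m/s.
|v| = 3.1535 m/s.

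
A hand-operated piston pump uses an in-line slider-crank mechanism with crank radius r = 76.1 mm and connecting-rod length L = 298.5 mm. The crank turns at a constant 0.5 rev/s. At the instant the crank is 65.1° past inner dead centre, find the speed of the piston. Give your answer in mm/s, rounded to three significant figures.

241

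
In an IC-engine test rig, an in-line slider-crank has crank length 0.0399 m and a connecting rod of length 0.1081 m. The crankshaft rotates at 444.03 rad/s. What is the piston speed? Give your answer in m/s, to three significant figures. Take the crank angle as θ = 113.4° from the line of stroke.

13.7

ω = 444 rad/s
For an in-line slider-crank, x = r cosθ + √(L² − r² sin²θ), so v = −rω sinθ·[1 + r cosθ/√(L² − r² sin²θ)].
With r = 0.0399 m, L = 0.1081 m, θ = 113.4°: √(L² − r² sin²θ) = 0.10171 m.
v = −0.0399·444·0.91775·[1 + 0.0399·-0.39715/0.10171] = -13.726 m/s.
|v| = 13.726 m/s.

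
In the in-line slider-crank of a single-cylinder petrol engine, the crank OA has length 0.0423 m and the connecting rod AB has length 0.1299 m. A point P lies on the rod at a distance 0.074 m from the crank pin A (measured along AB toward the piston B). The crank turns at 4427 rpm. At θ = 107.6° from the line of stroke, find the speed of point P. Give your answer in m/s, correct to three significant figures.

ω = 463.6 rad/s.  Crank-pin speed |V_A| = rω = 19.61 m/s, perpendicular to OA.
Rod angle: sinφ = −(r/L) sinθ ⇒ φ = -18.083°; ω_rod = −rω cosθ/√(L²−r²sin²θ) = +48.018 rad/s.
V_P = V_A + ω_rod × AP, with AP = 0.074 m along the rod.
Components: V_Px = −rω sinθ − a·ω_rod·sinφ = -17.589 m/s;  V_Py = rω cosθ + a·ω_rod·cosφ = -2.5516 m/s.
|V_P| = √(V_Px² + V_Py²) = 17.773 m/s.

17.8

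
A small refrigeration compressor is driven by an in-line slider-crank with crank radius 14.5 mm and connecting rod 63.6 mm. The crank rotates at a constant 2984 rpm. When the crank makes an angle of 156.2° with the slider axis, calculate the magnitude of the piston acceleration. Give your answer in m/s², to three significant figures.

ω = 2π·2984/60 = 312.5 rad/s
x(θ) = r cosθ + √(L² − r² sin²θ); with ω constant, a = ω²·d²x/dθ².
d²x/dθ² = −r cosθ − r²(cos2θ)/√u − r⁴ sin²2θ/(4u^{3/2}),  u = L² − r² sin²θ = 0.00401072 m².
Substituting r = 0.0145 m, L = 0.0636 m, θ = 156.2°: d²x/dθ² = +0.011005 m.
a = ω²·d²x/dθ² = (312.5)²·(+0.011005) = +1074.6 m/s²;  |a| = 1074.6 m/s².

1070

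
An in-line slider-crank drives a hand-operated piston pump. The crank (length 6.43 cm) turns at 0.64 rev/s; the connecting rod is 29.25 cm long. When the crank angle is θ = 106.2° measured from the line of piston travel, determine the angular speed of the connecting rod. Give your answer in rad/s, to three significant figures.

0.252

ω = 4.021 rad/s (converted from 0.64 rev/s).
The rod makes angle φ with the slider axis where L sinφ = r sinθ; differentiating, L cosφ·φ̇ = r ω cosθ.
L cosφ = √(L² − r² sin²θ) = 0.28591 m.
|ω_rod| = r ω |cosθ| / √(L² − r² sin²θ) = 0.0643·4.021·0.27899/0.28591 = 0.25231 rad/s.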